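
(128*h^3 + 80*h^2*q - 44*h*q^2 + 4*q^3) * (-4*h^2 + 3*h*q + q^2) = -512*h^5 + 64*h^4*q + 544*h^3*q^2 - 68*h^2*q^3 - 32*h*q^4 + 4*q^5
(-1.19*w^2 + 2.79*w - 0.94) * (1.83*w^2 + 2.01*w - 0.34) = -2.1777*w^4 + 2.7138*w^3 + 4.2923*w^2 - 2.838*w + 0.3196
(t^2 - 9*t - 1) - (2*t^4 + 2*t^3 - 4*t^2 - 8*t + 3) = -2*t^4 - 2*t^3 + 5*t^2 - t - 4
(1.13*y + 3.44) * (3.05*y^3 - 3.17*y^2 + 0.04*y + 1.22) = 3.4465*y^4 + 6.9099*y^3 - 10.8596*y^2 + 1.5162*y + 4.1968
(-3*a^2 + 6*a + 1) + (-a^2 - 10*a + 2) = -4*a^2 - 4*a + 3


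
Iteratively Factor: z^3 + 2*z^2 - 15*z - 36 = (z + 3)*(z^2 - z - 12) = (z + 3)^2*(z - 4)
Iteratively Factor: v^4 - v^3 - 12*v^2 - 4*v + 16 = (v - 1)*(v^3 - 12*v - 16) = (v - 1)*(v + 2)*(v^2 - 2*v - 8) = (v - 4)*(v - 1)*(v + 2)*(v + 2)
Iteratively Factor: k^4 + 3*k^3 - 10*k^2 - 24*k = (k)*(k^3 + 3*k^2 - 10*k - 24) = k*(k + 4)*(k^2 - k - 6) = k*(k + 2)*(k + 4)*(k - 3)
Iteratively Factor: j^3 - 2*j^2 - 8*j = (j - 4)*(j^2 + 2*j) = (j - 4)*(j + 2)*(j)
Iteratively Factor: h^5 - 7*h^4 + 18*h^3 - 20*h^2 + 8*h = (h - 2)*(h^4 - 5*h^3 + 8*h^2 - 4*h) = (h - 2)*(h - 1)*(h^3 - 4*h^2 + 4*h) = (h - 2)^2*(h - 1)*(h^2 - 2*h) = h*(h - 2)^2*(h - 1)*(h - 2)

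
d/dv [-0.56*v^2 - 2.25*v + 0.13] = -1.12*v - 2.25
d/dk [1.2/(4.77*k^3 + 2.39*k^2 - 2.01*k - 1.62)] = (-17.172*k^2 - 5.736*k + 2.412)/(4.77*k^3 + 2.39*k^2 - 2.01*k - 1.62)^2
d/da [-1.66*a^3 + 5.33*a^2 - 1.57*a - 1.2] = -4.98*a^2 + 10.66*a - 1.57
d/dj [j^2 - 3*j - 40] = 2*j - 3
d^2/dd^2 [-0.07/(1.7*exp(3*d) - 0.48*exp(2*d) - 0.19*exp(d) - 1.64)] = (0.07*(-10.2*exp(2*d) + 1.92*exp(d) + 0.38)*(-5.1*exp(2*d) + 0.96*exp(d) + 0.19)*exp(d) + (1.071*exp(2*d) - 0.1344*exp(d) - 0.0133)*(-1.7*exp(3*d) + 0.48*exp(2*d) + 0.19*exp(d) + 1.64))*exp(d)/(-1.7*exp(3*d) + 0.48*exp(2*d) + 0.19*exp(d) + 1.64)^3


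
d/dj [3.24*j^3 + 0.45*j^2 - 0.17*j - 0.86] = 9.72*j^2 + 0.9*j - 0.17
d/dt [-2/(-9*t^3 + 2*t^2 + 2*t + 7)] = 2*(-27*t^2 + 4*t + 2)/(-9*t^3 + 2*t^2 + 2*t + 7)^2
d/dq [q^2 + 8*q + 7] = 2*q + 8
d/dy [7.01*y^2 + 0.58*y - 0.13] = 14.02*y + 0.58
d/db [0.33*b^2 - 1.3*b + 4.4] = 0.66*b - 1.3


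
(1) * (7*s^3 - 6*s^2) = 7*s^3 - 6*s^2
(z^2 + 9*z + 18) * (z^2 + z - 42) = z^4 + 10*z^3 - 15*z^2 - 360*z - 756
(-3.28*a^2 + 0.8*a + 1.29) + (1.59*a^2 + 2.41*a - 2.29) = -1.69*a^2 + 3.21*a - 1.0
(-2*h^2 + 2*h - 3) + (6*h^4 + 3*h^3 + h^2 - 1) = 6*h^4 + 3*h^3 - h^2 + 2*h - 4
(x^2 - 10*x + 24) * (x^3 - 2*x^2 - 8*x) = x^5 - 12*x^4 + 36*x^3 + 32*x^2 - 192*x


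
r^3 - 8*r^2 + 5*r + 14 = (r - 7)*(r - 2)*(r + 1)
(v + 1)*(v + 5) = v^2 + 6*v + 5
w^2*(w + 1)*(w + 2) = w^4 + 3*w^3 + 2*w^2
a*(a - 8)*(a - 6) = a^3 - 14*a^2 + 48*a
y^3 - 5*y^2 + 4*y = y*(y - 4)*(y - 1)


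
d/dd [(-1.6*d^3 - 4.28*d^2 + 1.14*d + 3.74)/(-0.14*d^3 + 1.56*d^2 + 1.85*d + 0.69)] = (-3.0952*d^4 - 5.6008*d^3 - 11.4376*d^2 - 17.5752*d - 6.1324)/(0.0196*d^6 - 0.4368*d^5 + 1.9156*d^4 + 5.5788*d^3 + 5.5753*d^2 + 2.553*d + 0.4761)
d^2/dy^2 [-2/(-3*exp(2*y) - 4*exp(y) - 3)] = 8*(-(3*exp(y) + 1)*(3*exp(2*y) + 4*exp(y) + 3) + 2*(3*exp(y) + 2)^2*exp(y))*exp(y)/(3*exp(2*y) + 4*exp(y) + 3)^3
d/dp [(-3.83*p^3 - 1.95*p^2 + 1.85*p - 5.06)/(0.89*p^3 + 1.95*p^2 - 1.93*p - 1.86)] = (-5.733*p^4 + 11.4908*p^3 + 35.0376*p^2 + 26.988*p - 13.2068)/(0.7921*p^6 + 3.471*p^5 + 0.3671*p^4 - 10.8378*p^3 - 3.5291*p^2 + 7.1796*p + 3.4596)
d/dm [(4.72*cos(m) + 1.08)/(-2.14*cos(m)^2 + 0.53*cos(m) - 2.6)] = (-10.1008*cos(m)^2 - 4.6224*cos(m) + 12.8444)*sin(m)/(4.5796*cos(m)^4 - 2.2684*cos(m)^3 + 11.4089*cos(m)^2 - 2.756*cos(m) + 6.76)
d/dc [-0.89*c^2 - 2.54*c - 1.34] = -1.78*c - 2.54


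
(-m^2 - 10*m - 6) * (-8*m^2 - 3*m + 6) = 8*m^4 + 83*m^3 + 72*m^2 - 42*m - 36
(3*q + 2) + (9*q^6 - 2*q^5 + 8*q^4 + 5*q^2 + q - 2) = 9*q^6 - 2*q^5 + 8*q^4 + 5*q^2 + 4*q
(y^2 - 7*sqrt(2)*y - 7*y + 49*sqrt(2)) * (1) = y^2 - 7*sqrt(2)*y - 7*y + 49*sqrt(2)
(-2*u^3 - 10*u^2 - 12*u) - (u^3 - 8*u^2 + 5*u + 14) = -3*u^3 - 2*u^2 - 17*u - 14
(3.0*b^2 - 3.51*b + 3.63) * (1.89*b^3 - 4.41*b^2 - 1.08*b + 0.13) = 5.67*b^5 - 19.8639*b^4 + 19.0998*b^3 - 11.8275*b^2 - 4.3767*b + 0.4719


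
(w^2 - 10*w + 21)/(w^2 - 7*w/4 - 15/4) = 4*(w - 7)/(4*w + 5)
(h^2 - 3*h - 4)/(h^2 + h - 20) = (h + 1)/(h + 5)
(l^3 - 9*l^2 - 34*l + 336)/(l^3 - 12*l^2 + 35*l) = (l^2 - 2*l - 48)/(l*(l - 5))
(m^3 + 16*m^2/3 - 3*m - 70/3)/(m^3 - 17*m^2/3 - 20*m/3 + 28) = (m + 5)/(m - 6)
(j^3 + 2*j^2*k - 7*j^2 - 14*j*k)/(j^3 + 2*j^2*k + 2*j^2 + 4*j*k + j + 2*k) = j*(j - 7)/(j^2 + 2*j + 1)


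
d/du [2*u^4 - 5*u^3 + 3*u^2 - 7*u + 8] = 8*u^3 - 15*u^2 + 6*u - 7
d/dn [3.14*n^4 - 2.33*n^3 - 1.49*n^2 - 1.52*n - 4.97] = 12.56*n^3 - 6.99*n^2 - 2.98*n - 1.52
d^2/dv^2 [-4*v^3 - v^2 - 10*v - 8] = -24*v - 2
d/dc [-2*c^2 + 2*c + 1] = 2 - 4*c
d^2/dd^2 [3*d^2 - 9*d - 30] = 6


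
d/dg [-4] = 0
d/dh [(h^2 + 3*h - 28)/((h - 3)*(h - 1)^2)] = (-h^3 - 7*h^2 + 99*h - 187)/(h^5 - 9*h^4 + 30*h^3 - 46*h^2 + 33*h - 9)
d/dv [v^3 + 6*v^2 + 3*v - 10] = 3*v^2 + 12*v + 3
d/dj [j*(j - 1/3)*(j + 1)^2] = 4*j^3 + 5*j^2 + 2*j/3 - 1/3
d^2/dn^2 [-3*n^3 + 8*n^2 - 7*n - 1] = 16 - 18*n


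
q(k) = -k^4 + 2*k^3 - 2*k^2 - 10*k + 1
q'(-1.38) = 17.46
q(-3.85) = -323.98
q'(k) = -4*k^3 + 6*k^2 - 4*k - 10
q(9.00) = -5354.00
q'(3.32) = -103.52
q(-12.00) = -24359.00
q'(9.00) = -2476.00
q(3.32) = -102.55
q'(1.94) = -24.38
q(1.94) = -25.49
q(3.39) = -110.04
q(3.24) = -94.57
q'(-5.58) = 894.10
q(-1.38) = 2.11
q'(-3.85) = 322.60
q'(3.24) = -96.02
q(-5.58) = -1322.43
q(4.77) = -392.84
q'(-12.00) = 7814.00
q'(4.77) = -326.69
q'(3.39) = -110.44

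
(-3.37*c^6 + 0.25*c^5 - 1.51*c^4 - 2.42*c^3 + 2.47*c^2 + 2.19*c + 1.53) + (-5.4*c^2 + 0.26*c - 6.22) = -3.37*c^6 + 0.25*c^5 - 1.51*c^4 - 2.42*c^3 - 2.93*c^2 + 2.45*c - 4.69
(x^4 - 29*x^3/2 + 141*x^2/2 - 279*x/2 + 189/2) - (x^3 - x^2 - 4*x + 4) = x^4 - 31*x^3/2 + 143*x^2/2 - 271*x/2 + 181/2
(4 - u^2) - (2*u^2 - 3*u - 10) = -3*u^2 + 3*u + 14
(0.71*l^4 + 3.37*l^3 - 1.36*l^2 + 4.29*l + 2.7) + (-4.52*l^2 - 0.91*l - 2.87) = 0.71*l^4 + 3.37*l^3 - 5.88*l^2 + 3.38*l - 0.17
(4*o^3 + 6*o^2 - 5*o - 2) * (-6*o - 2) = -24*o^4 - 44*o^3 + 18*o^2 + 22*o + 4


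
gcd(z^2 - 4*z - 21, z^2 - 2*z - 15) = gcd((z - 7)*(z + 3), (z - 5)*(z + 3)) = z + 3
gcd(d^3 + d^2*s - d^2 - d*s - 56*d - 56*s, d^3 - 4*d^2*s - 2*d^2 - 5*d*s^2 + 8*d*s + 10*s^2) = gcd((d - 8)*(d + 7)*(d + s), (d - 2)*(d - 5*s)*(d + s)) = d + s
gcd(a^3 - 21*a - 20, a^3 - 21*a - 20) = a^3 - 21*a - 20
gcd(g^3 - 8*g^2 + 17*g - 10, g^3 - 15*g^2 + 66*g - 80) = g^2 - 7*g + 10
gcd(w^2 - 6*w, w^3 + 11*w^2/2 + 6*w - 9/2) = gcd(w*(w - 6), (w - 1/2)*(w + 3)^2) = 1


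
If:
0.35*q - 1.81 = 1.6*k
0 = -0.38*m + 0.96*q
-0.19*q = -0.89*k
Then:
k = 45.85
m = 542.62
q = 214.79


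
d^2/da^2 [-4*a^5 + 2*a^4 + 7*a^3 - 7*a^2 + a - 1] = -80*a^3 + 24*a^2 + 42*a - 14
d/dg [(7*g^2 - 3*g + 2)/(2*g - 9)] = (14*g^2 - 126*g + 23)/(4*g^2 - 36*g + 81)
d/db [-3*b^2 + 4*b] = 4 - 6*b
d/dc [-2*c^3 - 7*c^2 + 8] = 2*c*(-3*c - 7)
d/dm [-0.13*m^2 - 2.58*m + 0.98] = -0.26*m - 2.58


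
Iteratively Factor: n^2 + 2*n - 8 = (n + 4)*(n - 2)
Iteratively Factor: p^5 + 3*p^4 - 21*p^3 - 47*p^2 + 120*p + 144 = (p + 4)*(p^4 - p^3 - 17*p^2 + 21*p + 36) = (p - 3)*(p + 4)*(p^3 + 2*p^2 - 11*p - 12) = (p - 3)*(p + 1)*(p + 4)*(p^2 + p - 12) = (p - 3)*(p + 1)*(p + 4)^2*(p - 3)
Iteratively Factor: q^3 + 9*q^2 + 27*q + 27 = (q + 3)*(q^2 + 6*q + 9) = (q + 3)^2*(q + 3)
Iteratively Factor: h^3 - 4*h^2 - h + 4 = (h - 1)*(h^2 - 3*h - 4) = (h - 1)*(h + 1)*(h - 4)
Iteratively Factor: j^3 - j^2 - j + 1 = (j - 1)*(j^2 - 1) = (j - 1)*(j + 1)*(j - 1)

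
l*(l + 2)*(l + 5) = l^3 + 7*l^2 + 10*l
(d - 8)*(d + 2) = d^2 - 6*d - 16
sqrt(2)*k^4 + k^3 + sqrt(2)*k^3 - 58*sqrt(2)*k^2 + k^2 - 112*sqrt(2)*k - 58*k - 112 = (k - 8)*(k + 2)*(k + 7)*(sqrt(2)*k + 1)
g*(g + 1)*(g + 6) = g^3 + 7*g^2 + 6*g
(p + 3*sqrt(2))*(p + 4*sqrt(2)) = p^2 + 7*sqrt(2)*p + 24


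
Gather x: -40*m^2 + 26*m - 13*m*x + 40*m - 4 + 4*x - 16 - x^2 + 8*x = -40*m^2 + 66*m - x^2 + x*(12 - 13*m) - 20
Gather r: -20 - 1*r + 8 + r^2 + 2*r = r^2 + r - 12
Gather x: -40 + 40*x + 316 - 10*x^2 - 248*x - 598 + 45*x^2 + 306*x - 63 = 35*x^2 + 98*x - 385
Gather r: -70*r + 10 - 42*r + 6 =16 - 112*r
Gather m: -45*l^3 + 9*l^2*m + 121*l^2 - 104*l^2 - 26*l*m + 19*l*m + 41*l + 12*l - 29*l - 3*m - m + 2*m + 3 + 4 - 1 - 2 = -45*l^3 + 17*l^2 + 24*l + m*(9*l^2 - 7*l - 2) + 4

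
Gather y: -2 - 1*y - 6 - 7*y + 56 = 48 - 8*y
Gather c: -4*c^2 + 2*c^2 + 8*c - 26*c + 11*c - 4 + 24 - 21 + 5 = -2*c^2 - 7*c + 4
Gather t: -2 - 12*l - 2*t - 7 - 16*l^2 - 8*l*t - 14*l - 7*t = -16*l^2 - 26*l + t*(-8*l - 9) - 9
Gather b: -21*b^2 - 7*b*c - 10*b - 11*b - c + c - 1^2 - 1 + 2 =-21*b^2 + b*(-7*c - 21)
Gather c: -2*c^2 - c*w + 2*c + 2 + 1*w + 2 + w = -2*c^2 + c*(2 - w) + 2*w + 4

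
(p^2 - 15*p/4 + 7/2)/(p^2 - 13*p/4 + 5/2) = (4*p - 7)/(4*p - 5)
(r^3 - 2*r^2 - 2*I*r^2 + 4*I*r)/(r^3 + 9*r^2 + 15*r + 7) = r*(r^2 - 2*r - 2*I*r + 4*I)/(r^3 + 9*r^2 + 15*r + 7)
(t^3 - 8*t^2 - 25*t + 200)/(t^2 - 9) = (t^3 - 8*t^2 - 25*t + 200)/(t^2 - 9)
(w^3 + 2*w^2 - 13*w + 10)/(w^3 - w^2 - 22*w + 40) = (w - 1)/(w - 4)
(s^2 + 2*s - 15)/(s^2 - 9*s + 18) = (s + 5)/(s - 6)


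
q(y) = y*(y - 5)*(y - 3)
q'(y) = y*(y - 5) + y*(y - 3) + (y - 5)*(y - 3) = 3*y^2 - 16*y + 15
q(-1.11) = -27.87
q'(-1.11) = 36.46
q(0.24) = 3.15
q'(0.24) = 11.33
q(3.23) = -1.31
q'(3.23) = -5.38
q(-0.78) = -17.04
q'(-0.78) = 29.31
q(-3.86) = -234.61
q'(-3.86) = 121.46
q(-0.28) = -4.85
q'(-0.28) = 19.72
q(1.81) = 6.87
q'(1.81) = -4.13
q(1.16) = 8.20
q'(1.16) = 0.48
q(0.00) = 0.00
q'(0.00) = 15.00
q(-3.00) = -144.00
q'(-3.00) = 90.00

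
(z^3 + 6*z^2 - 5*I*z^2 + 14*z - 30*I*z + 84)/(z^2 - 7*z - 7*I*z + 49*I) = (z^2 + 2*z*(3 + I) + 12*I)/(z - 7)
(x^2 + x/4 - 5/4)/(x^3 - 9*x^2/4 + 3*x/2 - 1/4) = (4*x + 5)/(4*x^2 - 5*x + 1)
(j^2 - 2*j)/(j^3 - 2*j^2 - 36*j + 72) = j/(j^2 - 36)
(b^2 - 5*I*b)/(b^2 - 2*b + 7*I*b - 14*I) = b*(b - 5*I)/(b^2 + b*(-2 + 7*I) - 14*I)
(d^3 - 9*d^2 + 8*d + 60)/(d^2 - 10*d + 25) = (d^2 - 4*d - 12)/(d - 5)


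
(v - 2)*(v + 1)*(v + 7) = v^3 + 6*v^2 - 9*v - 14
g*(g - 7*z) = g^2 - 7*g*z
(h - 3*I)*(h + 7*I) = h^2 + 4*I*h + 21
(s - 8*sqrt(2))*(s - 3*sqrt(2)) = s^2 - 11*sqrt(2)*s + 48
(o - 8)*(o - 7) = o^2 - 15*o + 56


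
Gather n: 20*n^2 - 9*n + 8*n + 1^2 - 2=20*n^2 - n - 1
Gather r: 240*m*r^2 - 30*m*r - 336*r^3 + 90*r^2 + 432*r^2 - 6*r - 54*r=-336*r^3 + r^2*(240*m + 522) + r*(-30*m - 60)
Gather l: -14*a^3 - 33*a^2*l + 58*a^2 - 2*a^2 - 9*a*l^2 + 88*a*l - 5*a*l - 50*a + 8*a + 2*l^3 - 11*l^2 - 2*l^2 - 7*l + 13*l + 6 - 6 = -14*a^3 + 56*a^2 - 42*a + 2*l^3 + l^2*(-9*a - 13) + l*(-33*a^2 + 83*a + 6)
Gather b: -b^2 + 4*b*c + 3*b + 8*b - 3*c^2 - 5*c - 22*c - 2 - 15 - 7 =-b^2 + b*(4*c + 11) - 3*c^2 - 27*c - 24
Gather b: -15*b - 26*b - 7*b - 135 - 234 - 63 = -48*b - 432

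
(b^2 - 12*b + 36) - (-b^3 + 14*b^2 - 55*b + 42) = b^3 - 13*b^2 + 43*b - 6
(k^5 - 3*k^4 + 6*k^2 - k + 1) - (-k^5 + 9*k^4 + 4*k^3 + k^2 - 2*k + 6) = 2*k^5 - 12*k^4 - 4*k^3 + 5*k^2 + k - 5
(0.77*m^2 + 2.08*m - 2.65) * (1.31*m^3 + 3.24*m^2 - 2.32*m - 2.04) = 1.0087*m^5 + 5.2196*m^4 + 1.4813*m^3 - 14.9824*m^2 + 1.9048*m + 5.406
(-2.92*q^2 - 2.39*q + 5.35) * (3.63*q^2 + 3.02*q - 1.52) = -10.5996*q^4 - 17.4941*q^3 + 16.6411*q^2 + 19.7898*q - 8.132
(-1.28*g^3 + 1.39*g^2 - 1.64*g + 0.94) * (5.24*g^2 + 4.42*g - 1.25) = -6.7072*g^5 + 1.626*g^4 - 0.8498*g^3 - 4.0607*g^2 + 6.2048*g - 1.175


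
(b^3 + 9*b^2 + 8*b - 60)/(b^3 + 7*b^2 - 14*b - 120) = (b - 2)/(b - 4)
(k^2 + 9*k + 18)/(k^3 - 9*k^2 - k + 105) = (k + 6)/(k^2 - 12*k + 35)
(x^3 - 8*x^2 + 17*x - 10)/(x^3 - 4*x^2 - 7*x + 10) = (x - 2)/(x + 2)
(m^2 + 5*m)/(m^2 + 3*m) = (m + 5)/(m + 3)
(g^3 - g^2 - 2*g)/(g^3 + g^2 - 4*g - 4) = g/(g + 2)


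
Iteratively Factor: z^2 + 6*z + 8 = (z + 2)*(z + 4)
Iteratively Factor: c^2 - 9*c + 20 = (c - 5)*(c - 4)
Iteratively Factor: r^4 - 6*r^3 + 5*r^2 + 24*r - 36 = (r + 2)*(r^3 - 8*r^2 + 21*r - 18) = (r - 3)*(r + 2)*(r^2 - 5*r + 6) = (r - 3)*(r - 2)*(r + 2)*(r - 3)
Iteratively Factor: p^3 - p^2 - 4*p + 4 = (p + 2)*(p^2 - 3*p + 2) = (p - 2)*(p + 2)*(p - 1)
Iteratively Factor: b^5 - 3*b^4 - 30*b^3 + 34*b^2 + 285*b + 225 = (b + 1)*(b^4 - 4*b^3 - 26*b^2 + 60*b + 225) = (b + 1)*(b + 3)*(b^3 - 7*b^2 - 5*b + 75) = (b - 5)*(b + 1)*(b + 3)*(b^2 - 2*b - 15) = (b - 5)*(b + 1)*(b + 3)^2*(b - 5)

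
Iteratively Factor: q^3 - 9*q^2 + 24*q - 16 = (q - 1)*(q^2 - 8*q + 16) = (q - 4)*(q - 1)*(q - 4)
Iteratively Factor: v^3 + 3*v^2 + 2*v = (v)*(v^2 + 3*v + 2) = v*(v + 2)*(v + 1)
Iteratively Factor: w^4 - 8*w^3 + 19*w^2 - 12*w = (w - 1)*(w^3 - 7*w^2 + 12*w) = (w - 4)*(w - 1)*(w^2 - 3*w) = (w - 4)*(w - 3)*(w - 1)*(w)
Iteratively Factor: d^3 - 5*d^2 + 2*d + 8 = (d - 2)*(d^2 - 3*d - 4) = (d - 2)*(d + 1)*(d - 4)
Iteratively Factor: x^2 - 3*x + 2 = (x - 1)*(x - 2)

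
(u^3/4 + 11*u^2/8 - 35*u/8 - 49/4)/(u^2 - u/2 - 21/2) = (u^2 + 9*u + 14)/(4*(u + 3))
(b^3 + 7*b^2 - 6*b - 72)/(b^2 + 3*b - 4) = (b^2 + 3*b - 18)/(b - 1)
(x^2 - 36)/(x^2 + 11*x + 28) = (x^2 - 36)/(x^2 + 11*x + 28)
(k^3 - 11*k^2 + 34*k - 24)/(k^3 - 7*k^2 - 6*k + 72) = (k - 1)/(k + 3)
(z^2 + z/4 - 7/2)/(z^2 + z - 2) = (z - 7/4)/(z - 1)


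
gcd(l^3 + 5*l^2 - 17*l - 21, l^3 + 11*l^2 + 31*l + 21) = l^2 + 8*l + 7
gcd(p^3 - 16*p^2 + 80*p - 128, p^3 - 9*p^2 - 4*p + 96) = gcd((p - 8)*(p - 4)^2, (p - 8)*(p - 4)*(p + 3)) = p^2 - 12*p + 32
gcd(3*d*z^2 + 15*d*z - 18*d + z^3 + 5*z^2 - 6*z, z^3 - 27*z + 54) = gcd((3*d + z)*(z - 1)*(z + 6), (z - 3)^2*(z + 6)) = z + 6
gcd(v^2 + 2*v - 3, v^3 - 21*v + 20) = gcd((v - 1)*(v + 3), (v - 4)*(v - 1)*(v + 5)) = v - 1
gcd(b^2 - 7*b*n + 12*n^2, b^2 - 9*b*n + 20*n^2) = b - 4*n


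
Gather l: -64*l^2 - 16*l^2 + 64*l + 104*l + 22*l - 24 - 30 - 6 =-80*l^2 + 190*l - 60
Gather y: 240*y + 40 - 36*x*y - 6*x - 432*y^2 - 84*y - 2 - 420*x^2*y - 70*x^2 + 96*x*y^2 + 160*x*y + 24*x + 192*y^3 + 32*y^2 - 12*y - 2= -70*x^2 + 18*x + 192*y^3 + y^2*(96*x - 400) + y*(-420*x^2 + 124*x + 144) + 36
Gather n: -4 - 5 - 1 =-10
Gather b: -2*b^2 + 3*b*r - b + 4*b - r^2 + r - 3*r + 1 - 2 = -2*b^2 + b*(3*r + 3) - r^2 - 2*r - 1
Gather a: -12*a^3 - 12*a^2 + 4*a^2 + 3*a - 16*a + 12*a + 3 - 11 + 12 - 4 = -12*a^3 - 8*a^2 - a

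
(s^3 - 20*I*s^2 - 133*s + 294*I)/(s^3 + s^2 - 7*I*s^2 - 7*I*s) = (s^2 - 13*I*s - 42)/(s*(s + 1))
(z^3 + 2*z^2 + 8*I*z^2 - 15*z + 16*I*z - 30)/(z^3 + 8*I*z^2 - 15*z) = (z + 2)/z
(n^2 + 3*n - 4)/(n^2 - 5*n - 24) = (-n^2 - 3*n + 4)/(-n^2 + 5*n + 24)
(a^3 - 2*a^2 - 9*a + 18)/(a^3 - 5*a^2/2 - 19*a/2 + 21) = 2*(a - 3)/(2*a - 7)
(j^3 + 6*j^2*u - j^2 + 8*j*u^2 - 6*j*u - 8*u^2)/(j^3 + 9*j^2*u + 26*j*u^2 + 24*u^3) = (j - 1)/(j + 3*u)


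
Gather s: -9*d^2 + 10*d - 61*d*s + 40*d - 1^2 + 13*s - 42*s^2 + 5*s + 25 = -9*d^2 + 50*d - 42*s^2 + s*(18 - 61*d) + 24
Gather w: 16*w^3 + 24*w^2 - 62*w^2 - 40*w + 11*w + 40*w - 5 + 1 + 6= 16*w^3 - 38*w^2 + 11*w + 2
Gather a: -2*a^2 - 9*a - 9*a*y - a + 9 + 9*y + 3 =-2*a^2 + a*(-9*y - 10) + 9*y + 12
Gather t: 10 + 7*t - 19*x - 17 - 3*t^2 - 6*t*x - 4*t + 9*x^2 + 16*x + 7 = -3*t^2 + t*(3 - 6*x) + 9*x^2 - 3*x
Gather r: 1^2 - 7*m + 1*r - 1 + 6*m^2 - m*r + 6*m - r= 6*m^2 - m*r - m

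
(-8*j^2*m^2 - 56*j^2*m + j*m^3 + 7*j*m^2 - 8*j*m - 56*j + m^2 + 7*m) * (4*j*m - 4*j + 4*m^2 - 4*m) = -32*j^3*m^3 - 192*j^3*m^2 + 224*j^3*m - 28*j^2*m^4 - 168*j^2*m^3 + 164*j^2*m^2 - 192*j^2*m + 224*j^2 + 4*j*m^5 + 24*j*m^4 - 56*j*m^3 - 168*j*m^2 + 196*j*m + 4*m^4 + 24*m^3 - 28*m^2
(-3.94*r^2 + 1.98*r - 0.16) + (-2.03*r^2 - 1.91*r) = -5.97*r^2 + 0.0700000000000001*r - 0.16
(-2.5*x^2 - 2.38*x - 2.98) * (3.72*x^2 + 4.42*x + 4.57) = -9.3*x^4 - 19.9036*x^3 - 33.0302*x^2 - 24.0482*x - 13.6186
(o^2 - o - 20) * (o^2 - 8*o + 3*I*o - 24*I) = o^4 - 9*o^3 + 3*I*o^3 - 12*o^2 - 27*I*o^2 + 160*o - 36*I*o + 480*I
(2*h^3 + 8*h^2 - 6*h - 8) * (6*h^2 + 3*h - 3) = 12*h^5 + 54*h^4 - 18*h^3 - 90*h^2 - 6*h + 24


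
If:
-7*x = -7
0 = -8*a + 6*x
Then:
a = 3/4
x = 1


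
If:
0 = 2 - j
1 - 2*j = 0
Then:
No Solution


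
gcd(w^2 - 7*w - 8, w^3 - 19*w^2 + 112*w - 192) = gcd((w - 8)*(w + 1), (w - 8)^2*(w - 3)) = w - 8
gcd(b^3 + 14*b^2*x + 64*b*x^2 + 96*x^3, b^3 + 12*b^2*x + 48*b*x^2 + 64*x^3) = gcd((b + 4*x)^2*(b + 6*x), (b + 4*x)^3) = b^2 + 8*b*x + 16*x^2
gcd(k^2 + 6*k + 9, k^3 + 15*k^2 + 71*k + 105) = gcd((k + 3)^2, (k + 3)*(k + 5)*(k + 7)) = k + 3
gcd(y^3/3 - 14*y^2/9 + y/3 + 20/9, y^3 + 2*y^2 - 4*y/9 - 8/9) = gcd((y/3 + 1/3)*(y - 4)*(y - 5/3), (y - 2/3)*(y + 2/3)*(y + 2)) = 1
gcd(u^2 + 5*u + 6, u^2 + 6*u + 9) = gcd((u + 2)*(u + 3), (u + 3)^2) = u + 3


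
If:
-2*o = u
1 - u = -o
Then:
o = -1/3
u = 2/3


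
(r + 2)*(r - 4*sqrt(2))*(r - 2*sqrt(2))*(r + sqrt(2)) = r^4 - 5*sqrt(2)*r^3 + 2*r^3 - 10*sqrt(2)*r^2 + 4*r^2 + 8*r + 16*sqrt(2)*r + 32*sqrt(2)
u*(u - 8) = u^2 - 8*u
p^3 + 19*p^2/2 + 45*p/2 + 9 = (p + 1/2)*(p + 3)*(p + 6)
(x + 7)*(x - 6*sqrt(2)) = x^2 - 6*sqrt(2)*x + 7*x - 42*sqrt(2)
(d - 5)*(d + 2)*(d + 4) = d^3 + d^2 - 22*d - 40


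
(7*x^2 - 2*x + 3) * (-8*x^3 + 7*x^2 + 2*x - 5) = -56*x^5 + 65*x^4 - 24*x^3 - 18*x^2 + 16*x - 15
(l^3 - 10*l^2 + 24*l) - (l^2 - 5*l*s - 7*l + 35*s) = l^3 - 11*l^2 + 5*l*s + 31*l - 35*s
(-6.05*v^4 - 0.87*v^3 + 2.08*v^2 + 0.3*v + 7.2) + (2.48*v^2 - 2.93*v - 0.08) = -6.05*v^4 - 0.87*v^3 + 4.56*v^2 - 2.63*v + 7.12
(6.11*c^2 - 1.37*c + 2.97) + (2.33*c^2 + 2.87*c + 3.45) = 8.44*c^2 + 1.5*c + 6.42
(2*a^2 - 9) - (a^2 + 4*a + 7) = a^2 - 4*a - 16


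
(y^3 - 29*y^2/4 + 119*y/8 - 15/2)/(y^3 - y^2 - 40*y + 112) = (8*y^2 - 26*y + 15)/(8*(y^2 + 3*y - 28))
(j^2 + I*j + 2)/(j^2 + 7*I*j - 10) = (j - I)/(j + 5*I)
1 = 1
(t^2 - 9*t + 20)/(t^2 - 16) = (t - 5)/(t + 4)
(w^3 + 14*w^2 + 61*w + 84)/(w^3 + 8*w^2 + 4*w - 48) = (w^2 + 10*w + 21)/(w^2 + 4*w - 12)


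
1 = 1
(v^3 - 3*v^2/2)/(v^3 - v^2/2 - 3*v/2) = v/(v + 1)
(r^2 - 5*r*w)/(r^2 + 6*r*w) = (r - 5*w)/(r + 6*w)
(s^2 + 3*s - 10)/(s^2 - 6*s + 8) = (s + 5)/(s - 4)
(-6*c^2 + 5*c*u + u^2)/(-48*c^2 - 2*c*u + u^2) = (-c + u)/(-8*c + u)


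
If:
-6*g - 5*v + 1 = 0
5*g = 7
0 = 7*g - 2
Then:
No Solution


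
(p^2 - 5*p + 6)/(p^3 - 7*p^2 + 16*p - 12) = 1/(p - 2)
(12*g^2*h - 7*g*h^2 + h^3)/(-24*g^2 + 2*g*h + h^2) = h*(-3*g + h)/(6*g + h)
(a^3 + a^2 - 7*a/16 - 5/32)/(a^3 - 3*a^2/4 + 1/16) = (4*a + 5)/(2*(2*a - 1))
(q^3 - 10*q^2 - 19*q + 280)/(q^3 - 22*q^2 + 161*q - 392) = (q + 5)/(q - 7)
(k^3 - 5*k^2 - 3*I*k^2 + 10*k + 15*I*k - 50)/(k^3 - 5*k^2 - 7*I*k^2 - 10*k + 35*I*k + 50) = (k + 2*I)/(k - 2*I)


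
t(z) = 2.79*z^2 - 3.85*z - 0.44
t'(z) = 5.58*z - 3.85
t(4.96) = 49.10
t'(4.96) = 23.83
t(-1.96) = 17.82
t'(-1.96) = -14.79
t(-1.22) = 8.41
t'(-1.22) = -10.66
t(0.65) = -1.76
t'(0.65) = -0.22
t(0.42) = -1.56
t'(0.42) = -1.51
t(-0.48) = 2.05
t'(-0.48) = -6.53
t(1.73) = 1.25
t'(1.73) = 5.80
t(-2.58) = 28.06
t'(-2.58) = -18.25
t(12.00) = 355.12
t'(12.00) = 63.11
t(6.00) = 76.90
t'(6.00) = 29.63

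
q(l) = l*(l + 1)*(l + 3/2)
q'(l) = l*(l + 1) + l*(l + 3/2) + (l + 1)*(l + 3/2)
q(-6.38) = -167.50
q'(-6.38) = 91.71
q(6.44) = 380.43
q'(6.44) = 158.12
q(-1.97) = -0.90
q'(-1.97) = 3.29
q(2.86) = 48.13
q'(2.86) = 40.34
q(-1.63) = -0.13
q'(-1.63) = 1.32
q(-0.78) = -0.12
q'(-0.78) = -0.57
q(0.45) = 1.27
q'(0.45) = 4.36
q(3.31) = 68.62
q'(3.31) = 50.92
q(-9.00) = -540.00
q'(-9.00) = 199.50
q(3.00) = 54.00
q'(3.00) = 43.50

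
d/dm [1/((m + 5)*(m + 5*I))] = -(2*m + 5 + 5*I)/((m + 5)^2*(m + 5*I)^2)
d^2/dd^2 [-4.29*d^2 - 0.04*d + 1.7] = -8.58000000000000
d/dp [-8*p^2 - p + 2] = -16*p - 1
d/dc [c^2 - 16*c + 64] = 2*c - 16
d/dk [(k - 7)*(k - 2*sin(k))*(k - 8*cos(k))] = (7 - k)*(k - 8*cos(k))*(2*cos(k) - 1) + (k - 7)*(k - 2*sin(k))*(8*sin(k) + 1) + (k - 2*sin(k))*(k - 8*cos(k))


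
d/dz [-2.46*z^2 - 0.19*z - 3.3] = -4.92*z - 0.19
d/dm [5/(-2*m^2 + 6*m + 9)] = 10*(2*m - 3)/(-2*m^2 + 6*m + 9)^2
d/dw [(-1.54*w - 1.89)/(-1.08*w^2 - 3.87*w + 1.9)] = (1.6632*w^2 + 5.9598*w - (1.54*w + 1.89)*(2.16*w + 3.87) - 2.926)/(1.08*w^2 + 3.87*w - 1.9)^2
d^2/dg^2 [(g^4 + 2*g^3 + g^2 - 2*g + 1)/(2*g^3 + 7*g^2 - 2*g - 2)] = 2*(29*g^6 - 30*g^5 - 30*g^4 + 116*g^3 + 177*g^2 - 90*g + 30)/(8*g^9 + 84*g^8 + 270*g^7 + 151*g^6 - 438*g^5 - 162*g^4 + 184*g^3 + 60*g^2 - 24*g - 8)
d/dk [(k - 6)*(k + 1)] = 2*k - 5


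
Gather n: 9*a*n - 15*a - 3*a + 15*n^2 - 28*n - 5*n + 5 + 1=-18*a + 15*n^2 + n*(9*a - 33) + 6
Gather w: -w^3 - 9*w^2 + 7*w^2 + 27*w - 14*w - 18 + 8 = -w^3 - 2*w^2 + 13*w - 10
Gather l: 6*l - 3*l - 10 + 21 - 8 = 3*l + 3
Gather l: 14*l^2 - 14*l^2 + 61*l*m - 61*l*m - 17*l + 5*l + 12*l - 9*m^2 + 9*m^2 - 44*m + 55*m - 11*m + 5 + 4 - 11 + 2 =0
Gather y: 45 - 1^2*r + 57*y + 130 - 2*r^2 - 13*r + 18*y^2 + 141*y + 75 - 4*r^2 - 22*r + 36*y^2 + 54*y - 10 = -6*r^2 - 36*r + 54*y^2 + 252*y + 240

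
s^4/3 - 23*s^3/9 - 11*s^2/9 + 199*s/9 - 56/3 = (s/3 + 1)*(s - 7)*(s - 8/3)*(s - 1)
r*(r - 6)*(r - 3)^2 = r^4 - 12*r^3 + 45*r^2 - 54*r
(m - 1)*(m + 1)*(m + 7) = m^3 + 7*m^2 - m - 7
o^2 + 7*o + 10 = (o + 2)*(o + 5)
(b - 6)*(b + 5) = b^2 - b - 30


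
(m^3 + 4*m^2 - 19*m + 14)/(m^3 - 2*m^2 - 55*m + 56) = (m - 2)/(m - 8)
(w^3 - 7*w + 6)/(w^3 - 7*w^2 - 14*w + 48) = (w - 1)/(w - 8)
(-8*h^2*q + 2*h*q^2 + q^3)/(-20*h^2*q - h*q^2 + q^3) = (-2*h + q)/(-5*h + q)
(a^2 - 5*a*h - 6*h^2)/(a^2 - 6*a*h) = (a + h)/a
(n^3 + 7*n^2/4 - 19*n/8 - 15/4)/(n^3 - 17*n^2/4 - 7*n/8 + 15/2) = (n + 2)/(n - 4)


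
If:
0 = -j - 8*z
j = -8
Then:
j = -8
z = 1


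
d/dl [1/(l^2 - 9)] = -2*l/(l^2 - 9)^2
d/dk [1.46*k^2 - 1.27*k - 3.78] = 2.92*k - 1.27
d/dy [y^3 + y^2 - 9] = y*(3*y + 2)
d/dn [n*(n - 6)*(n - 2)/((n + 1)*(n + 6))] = (n^4 + 14*n^3 - 50*n^2 - 96*n + 72)/(n^4 + 14*n^3 + 61*n^2 + 84*n + 36)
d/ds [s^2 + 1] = 2*s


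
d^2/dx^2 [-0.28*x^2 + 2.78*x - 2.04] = -0.560000000000000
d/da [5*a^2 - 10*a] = 10*a - 10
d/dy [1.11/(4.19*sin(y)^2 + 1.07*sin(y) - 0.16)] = -(9.3018*sin(y) + 1.1877)*cos(y)/(4.19*sin(y)^2 + 1.07*sin(y) - 0.16)^2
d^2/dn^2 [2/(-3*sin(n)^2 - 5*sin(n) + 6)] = 2*(36*sin(n)^4 + 45*sin(n)^3 + 43*sin(n)^2 - 60*sin(n) - 86)/(3*sin(n)^2 + 5*sin(n) - 6)^3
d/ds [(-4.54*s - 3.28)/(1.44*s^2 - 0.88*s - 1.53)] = (6.5376*s^2 + 9.4464*s + 4.0598)/(2.0736*s^4 - 2.5344*s^3 - 3.632*s^2 + 2.6928*s + 2.3409)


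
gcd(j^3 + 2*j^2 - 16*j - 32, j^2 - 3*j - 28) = j + 4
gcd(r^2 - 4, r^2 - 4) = r^2 - 4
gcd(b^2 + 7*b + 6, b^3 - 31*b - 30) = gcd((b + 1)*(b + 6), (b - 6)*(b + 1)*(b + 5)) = b + 1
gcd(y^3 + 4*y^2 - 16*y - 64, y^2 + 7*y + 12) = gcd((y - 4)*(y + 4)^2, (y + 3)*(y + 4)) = y + 4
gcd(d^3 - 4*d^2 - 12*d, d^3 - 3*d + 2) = d + 2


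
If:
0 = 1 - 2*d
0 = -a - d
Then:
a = -1/2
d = 1/2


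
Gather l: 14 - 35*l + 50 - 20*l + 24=88 - 55*l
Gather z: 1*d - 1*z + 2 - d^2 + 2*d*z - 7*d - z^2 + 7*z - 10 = -d^2 - 6*d - z^2 + z*(2*d + 6) - 8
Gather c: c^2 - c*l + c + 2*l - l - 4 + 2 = c^2 + c*(1 - l) + l - 2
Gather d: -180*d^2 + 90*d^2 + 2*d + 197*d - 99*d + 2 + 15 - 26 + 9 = -90*d^2 + 100*d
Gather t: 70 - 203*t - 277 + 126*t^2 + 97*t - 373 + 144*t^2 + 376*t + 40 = 270*t^2 + 270*t - 540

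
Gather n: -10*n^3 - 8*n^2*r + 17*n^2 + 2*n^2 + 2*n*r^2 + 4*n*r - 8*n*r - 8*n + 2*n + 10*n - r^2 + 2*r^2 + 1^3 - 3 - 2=-10*n^3 + n^2*(19 - 8*r) + n*(2*r^2 - 4*r + 4) + r^2 - 4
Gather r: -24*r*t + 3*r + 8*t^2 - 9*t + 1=r*(3 - 24*t) + 8*t^2 - 9*t + 1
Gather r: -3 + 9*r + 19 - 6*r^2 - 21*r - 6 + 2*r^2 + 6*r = -4*r^2 - 6*r + 10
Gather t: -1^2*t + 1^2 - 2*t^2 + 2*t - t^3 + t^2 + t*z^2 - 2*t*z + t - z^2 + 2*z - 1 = -t^3 - t^2 + t*(z^2 - 2*z + 2) - z^2 + 2*z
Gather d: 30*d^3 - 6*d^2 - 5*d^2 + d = 30*d^3 - 11*d^2 + d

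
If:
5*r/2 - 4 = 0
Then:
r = 8/5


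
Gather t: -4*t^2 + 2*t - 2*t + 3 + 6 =9 - 4*t^2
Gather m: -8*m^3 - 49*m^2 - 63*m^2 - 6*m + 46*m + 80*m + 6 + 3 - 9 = -8*m^3 - 112*m^2 + 120*m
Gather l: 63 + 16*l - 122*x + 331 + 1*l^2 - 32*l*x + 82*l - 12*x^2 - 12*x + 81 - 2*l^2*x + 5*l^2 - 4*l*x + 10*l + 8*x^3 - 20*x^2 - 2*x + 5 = l^2*(6 - 2*x) + l*(108 - 36*x) + 8*x^3 - 32*x^2 - 136*x + 480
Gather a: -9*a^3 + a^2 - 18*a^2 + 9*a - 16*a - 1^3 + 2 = -9*a^3 - 17*a^2 - 7*a + 1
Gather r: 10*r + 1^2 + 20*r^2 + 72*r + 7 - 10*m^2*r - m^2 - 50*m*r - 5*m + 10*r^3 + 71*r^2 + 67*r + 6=-m^2 - 5*m + 10*r^3 + 91*r^2 + r*(-10*m^2 - 50*m + 149) + 14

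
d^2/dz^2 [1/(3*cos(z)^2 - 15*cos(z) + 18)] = (-4*sin(z)^4/3 + sin(z)^2 - 65*cos(z)/4 + 5*cos(3*z)/4 + 13)/((cos(z) - 3)^3*(cos(z) - 2)^3)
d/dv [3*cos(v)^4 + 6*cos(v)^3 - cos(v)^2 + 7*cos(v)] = -(7*cos(v) + 9*cos(2*v) + 3*cos(3*v) + 16)*sin(v)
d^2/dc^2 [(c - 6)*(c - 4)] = 2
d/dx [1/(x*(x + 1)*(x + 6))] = (-x*(x + 1) - x*(x + 6) - (x + 1)*(x + 6))/(x^2*(x + 1)^2*(x + 6)^2)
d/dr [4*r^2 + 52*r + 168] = 8*r + 52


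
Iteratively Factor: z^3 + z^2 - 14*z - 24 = (z - 4)*(z^2 + 5*z + 6) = (z - 4)*(z + 2)*(z + 3)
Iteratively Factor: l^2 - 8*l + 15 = (l - 3)*(l - 5)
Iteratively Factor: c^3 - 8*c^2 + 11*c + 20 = (c - 5)*(c^2 - 3*c - 4) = (c - 5)*(c - 4)*(c + 1)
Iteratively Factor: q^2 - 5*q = (q)*(q - 5)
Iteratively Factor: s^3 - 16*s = (s + 4)*(s^2 - 4*s) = (s - 4)*(s + 4)*(s)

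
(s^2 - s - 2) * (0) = 0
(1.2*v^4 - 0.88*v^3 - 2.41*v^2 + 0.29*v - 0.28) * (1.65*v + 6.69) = 1.98*v^5 + 6.576*v^4 - 9.8637*v^3 - 15.6444*v^2 + 1.4781*v - 1.8732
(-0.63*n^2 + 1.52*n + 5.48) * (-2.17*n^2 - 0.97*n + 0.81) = 1.3671*n^4 - 2.6873*n^3 - 13.8763*n^2 - 4.0844*n + 4.4388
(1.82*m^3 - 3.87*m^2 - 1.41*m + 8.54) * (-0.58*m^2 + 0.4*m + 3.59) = -1.0556*m^5 + 2.9726*m^4 + 5.8036*m^3 - 19.4105*m^2 - 1.6459*m + 30.6586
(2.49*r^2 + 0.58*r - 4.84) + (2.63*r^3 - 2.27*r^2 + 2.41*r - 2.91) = 2.63*r^3 + 0.22*r^2 + 2.99*r - 7.75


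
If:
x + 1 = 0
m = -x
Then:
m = 1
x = -1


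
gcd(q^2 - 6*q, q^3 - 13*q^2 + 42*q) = q^2 - 6*q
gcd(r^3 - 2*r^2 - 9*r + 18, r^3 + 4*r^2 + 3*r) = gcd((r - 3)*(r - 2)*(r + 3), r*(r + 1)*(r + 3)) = r + 3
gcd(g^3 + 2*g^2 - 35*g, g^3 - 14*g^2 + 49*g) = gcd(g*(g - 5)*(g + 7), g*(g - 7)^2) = g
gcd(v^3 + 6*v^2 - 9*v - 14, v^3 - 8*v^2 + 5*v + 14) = v^2 - v - 2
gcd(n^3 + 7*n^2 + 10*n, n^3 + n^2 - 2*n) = n^2 + 2*n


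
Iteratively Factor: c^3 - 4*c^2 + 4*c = (c - 2)*(c^2 - 2*c) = (c - 2)^2*(c)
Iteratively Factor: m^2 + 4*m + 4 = (m + 2)*(m + 2)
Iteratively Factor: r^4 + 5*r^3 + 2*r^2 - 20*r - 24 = (r - 2)*(r^3 + 7*r^2 + 16*r + 12) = (r - 2)*(r + 2)*(r^2 + 5*r + 6) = (r - 2)*(r + 2)^2*(r + 3)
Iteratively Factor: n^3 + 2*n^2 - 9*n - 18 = (n + 3)*(n^2 - n - 6) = (n - 3)*(n + 3)*(n + 2)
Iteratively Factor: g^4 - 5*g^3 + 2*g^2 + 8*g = (g)*(g^3 - 5*g^2 + 2*g + 8) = g*(g - 2)*(g^2 - 3*g - 4) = g*(g - 4)*(g - 2)*(g + 1)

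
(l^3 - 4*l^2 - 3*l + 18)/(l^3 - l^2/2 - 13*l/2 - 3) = 2*(l - 3)/(2*l + 1)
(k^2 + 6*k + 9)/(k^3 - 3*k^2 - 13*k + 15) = (k + 3)/(k^2 - 6*k + 5)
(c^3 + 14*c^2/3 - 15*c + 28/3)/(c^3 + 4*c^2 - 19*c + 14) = (c - 4/3)/(c - 2)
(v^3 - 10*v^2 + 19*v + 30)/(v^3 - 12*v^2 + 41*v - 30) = (v + 1)/(v - 1)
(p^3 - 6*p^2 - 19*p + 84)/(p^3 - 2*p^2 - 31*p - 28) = (p - 3)/(p + 1)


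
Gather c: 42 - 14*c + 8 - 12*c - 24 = 26 - 26*c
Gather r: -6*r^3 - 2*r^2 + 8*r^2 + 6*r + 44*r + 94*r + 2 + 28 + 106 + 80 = -6*r^3 + 6*r^2 + 144*r + 216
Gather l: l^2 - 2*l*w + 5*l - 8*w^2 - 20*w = l^2 + l*(5 - 2*w) - 8*w^2 - 20*w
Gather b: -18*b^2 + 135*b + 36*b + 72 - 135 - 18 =-18*b^2 + 171*b - 81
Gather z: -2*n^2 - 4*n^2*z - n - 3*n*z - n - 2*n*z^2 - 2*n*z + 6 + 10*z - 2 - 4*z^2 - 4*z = -2*n^2 - 2*n + z^2*(-2*n - 4) + z*(-4*n^2 - 5*n + 6) + 4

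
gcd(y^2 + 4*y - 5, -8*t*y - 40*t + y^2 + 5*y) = y + 5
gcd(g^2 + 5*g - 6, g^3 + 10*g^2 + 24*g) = g + 6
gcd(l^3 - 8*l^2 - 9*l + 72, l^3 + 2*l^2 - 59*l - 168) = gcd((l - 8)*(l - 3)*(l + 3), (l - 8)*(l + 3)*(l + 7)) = l^2 - 5*l - 24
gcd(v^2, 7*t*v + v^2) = v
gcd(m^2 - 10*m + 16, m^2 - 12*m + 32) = m - 8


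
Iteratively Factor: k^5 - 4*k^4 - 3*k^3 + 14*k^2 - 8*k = (k)*(k^4 - 4*k^3 - 3*k^2 + 14*k - 8) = k*(k - 4)*(k^3 - 3*k + 2) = k*(k - 4)*(k - 1)*(k^2 + k - 2) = k*(k - 4)*(k - 1)*(k + 2)*(k - 1)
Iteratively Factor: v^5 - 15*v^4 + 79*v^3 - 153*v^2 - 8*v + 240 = (v - 4)*(v^4 - 11*v^3 + 35*v^2 - 13*v - 60) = (v - 4)*(v - 3)*(v^3 - 8*v^2 + 11*v + 20) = (v - 5)*(v - 4)*(v - 3)*(v^2 - 3*v - 4) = (v - 5)*(v - 4)*(v - 3)*(v + 1)*(v - 4)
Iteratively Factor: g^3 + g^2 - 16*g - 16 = (g + 1)*(g^2 - 16) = (g - 4)*(g + 1)*(g + 4)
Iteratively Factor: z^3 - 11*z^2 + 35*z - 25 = (z - 5)*(z^2 - 6*z + 5) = (z - 5)^2*(z - 1)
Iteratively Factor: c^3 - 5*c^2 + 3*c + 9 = (c - 3)*(c^2 - 2*c - 3) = (c - 3)*(c + 1)*(c - 3)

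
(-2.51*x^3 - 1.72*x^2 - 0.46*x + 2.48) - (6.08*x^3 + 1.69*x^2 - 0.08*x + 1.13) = -8.59*x^3 - 3.41*x^2 - 0.38*x + 1.35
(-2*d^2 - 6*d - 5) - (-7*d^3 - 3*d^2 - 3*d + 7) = 7*d^3 + d^2 - 3*d - 12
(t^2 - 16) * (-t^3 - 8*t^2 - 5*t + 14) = -t^5 - 8*t^4 + 11*t^3 + 142*t^2 + 80*t - 224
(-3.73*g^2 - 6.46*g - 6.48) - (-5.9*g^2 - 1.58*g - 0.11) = 2.17*g^2 - 4.88*g - 6.37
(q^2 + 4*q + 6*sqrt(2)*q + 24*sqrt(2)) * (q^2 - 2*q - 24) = q^4 + 2*q^3 + 6*sqrt(2)*q^3 - 32*q^2 + 12*sqrt(2)*q^2 - 192*sqrt(2)*q - 96*q - 576*sqrt(2)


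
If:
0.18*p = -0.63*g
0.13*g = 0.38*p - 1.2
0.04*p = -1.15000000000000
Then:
No Solution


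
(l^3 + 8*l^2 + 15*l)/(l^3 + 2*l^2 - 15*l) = (l + 3)/(l - 3)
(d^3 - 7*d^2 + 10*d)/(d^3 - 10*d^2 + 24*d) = (d^2 - 7*d + 10)/(d^2 - 10*d + 24)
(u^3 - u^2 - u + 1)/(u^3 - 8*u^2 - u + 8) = (u - 1)/(u - 8)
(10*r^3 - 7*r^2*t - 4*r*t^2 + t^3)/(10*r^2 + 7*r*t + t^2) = (5*r^2 - 6*r*t + t^2)/(5*r + t)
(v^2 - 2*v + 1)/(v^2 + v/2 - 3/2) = 2*(v - 1)/(2*v + 3)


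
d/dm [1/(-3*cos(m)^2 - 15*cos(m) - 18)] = -(2*cos(m) + 5)*sin(m)/(3*(cos(m)^2 + 5*cos(m) + 6)^2)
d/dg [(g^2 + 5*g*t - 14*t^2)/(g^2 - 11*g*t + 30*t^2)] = 4*t*(-4*g^2 + 22*g*t - t^2)/(g^4 - 22*g^3*t + 181*g^2*t^2 - 660*g*t^3 + 900*t^4)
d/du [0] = 0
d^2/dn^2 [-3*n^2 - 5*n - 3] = -6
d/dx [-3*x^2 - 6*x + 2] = -6*x - 6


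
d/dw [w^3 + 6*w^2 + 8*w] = 3*w^2 + 12*w + 8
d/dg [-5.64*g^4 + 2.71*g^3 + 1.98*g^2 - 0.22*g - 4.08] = -22.56*g^3 + 8.13*g^2 + 3.96*g - 0.22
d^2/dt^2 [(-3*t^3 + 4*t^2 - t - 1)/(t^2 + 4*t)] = 2*(-65*t^3 - 3*t^2 - 12*t - 16)/(t^3*(t^3 + 12*t^2 + 48*t + 64))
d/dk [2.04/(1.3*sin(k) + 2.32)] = -2.652*cos(k)/(1.3*sin(k) + 2.32)^2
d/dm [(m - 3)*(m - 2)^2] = (m - 2)*(3*m - 8)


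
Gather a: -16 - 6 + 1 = -21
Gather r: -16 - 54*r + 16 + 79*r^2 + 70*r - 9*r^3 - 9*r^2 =-9*r^3 + 70*r^2 + 16*r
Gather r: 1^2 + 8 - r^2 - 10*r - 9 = -r^2 - 10*r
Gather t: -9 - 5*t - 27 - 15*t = -20*t - 36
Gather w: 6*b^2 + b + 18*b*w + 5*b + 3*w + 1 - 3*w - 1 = 6*b^2 + 18*b*w + 6*b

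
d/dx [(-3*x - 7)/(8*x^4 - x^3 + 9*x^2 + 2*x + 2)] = (-24*x^4 + 3*x^3 - 27*x^2 - 6*x + (3*x + 7)*(32*x^3 - 3*x^2 + 18*x + 2) - 6)/(8*x^4 - x^3 + 9*x^2 + 2*x + 2)^2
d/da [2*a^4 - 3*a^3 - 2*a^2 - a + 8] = 8*a^3 - 9*a^2 - 4*a - 1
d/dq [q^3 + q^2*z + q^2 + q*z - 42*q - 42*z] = 3*q^2 + 2*q*z + 2*q + z - 42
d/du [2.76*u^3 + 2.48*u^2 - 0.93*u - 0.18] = 8.28*u^2 + 4.96*u - 0.93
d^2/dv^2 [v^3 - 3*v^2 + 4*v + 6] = 6*v - 6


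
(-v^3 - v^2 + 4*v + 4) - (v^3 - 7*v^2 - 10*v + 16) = -2*v^3 + 6*v^2 + 14*v - 12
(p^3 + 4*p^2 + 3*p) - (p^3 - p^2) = 5*p^2 + 3*p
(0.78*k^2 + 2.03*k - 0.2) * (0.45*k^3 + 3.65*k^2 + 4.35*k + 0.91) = 0.351*k^5 + 3.7605*k^4 + 10.7125*k^3 + 8.8103*k^2 + 0.9773*k - 0.182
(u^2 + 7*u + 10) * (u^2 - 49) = u^4 + 7*u^3 - 39*u^2 - 343*u - 490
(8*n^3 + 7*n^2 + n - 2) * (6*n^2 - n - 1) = 48*n^5 + 34*n^4 - 9*n^3 - 20*n^2 + n + 2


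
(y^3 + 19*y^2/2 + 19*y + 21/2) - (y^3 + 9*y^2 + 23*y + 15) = y^2/2 - 4*y - 9/2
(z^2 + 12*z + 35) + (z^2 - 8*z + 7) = 2*z^2 + 4*z + 42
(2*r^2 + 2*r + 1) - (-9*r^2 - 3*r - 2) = 11*r^2 + 5*r + 3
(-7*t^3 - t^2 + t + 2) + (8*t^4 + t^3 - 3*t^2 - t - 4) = 8*t^4 - 6*t^3 - 4*t^2 - 2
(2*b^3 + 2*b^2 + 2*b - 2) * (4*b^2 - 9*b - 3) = 8*b^5 - 10*b^4 - 16*b^3 - 32*b^2 + 12*b + 6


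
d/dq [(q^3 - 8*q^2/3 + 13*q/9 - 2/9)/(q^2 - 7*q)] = (9*q^4 - 126*q^3 + 155*q^2 + 4*q - 14)/(9*q^2*(q^2 - 14*q + 49))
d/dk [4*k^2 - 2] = 8*k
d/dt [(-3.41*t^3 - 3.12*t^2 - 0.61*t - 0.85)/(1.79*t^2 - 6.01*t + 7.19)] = (-6.1039*t^4 + 40.9882*t^3 - 53.7106*t^2 - 41.8226*t - 9.4944)/(3.2041*t^4 - 21.5158*t^3 + 61.8603*t^2 - 86.4238*t + 51.6961)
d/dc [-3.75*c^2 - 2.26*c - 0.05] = -7.5*c - 2.26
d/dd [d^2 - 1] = 2*d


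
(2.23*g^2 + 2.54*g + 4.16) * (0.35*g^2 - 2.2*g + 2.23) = 0.7805*g^4 - 4.017*g^3 + 0.840899999999999*g^2 - 3.4878*g + 9.2768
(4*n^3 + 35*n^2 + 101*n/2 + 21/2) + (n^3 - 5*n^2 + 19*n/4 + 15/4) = 5*n^3 + 30*n^2 + 221*n/4 + 57/4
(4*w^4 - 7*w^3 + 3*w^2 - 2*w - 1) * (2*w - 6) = 8*w^5 - 38*w^4 + 48*w^3 - 22*w^2 + 10*w + 6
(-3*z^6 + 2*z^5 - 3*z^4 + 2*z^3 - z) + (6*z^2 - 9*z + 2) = -3*z^6 + 2*z^5 - 3*z^4 + 2*z^3 + 6*z^2 - 10*z + 2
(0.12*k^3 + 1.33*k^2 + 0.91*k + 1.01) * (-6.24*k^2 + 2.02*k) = -0.7488*k^5 - 8.0568*k^4 - 2.9918*k^3 - 4.4642*k^2 + 2.0402*k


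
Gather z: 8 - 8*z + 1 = 9 - 8*z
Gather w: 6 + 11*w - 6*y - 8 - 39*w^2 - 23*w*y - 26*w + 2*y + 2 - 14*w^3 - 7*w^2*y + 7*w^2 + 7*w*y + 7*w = -14*w^3 + w^2*(-7*y - 32) + w*(-16*y - 8) - 4*y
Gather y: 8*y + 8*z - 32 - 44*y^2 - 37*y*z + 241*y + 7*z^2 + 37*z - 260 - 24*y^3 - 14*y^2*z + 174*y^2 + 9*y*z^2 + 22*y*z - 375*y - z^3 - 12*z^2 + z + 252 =-24*y^3 + y^2*(130 - 14*z) + y*(9*z^2 - 15*z - 126) - z^3 - 5*z^2 + 46*z - 40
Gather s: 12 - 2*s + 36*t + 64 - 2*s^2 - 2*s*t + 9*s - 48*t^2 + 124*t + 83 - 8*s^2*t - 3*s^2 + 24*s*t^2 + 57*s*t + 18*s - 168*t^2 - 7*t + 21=s^2*(-8*t - 5) + s*(24*t^2 + 55*t + 25) - 216*t^2 + 153*t + 180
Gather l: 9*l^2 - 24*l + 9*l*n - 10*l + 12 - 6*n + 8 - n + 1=9*l^2 + l*(9*n - 34) - 7*n + 21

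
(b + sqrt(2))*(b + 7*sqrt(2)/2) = b^2 + 9*sqrt(2)*b/2 + 7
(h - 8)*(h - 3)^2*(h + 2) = h^4 - 12*h^3 + 29*h^2 + 42*h - 144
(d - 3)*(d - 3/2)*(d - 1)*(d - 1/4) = d^4 - 23*d^3/4 + 83*d^2/8 - 27*d/4 + 9/8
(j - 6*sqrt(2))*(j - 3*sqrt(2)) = j^2 - 9*sqrt(2)*j + 36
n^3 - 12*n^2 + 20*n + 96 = (n - 8)*(n - 6)*(n + 2)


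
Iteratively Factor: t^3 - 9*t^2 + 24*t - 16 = (t - 4)*(t^2 - 5*t + 4) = (t - 4)^2*(t - 1)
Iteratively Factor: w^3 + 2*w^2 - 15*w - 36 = (w - 4)*(w^2 + 6*w + 9) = (w - 4)*(w + 3)*(w + 3)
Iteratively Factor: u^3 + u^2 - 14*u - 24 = (u + 3)*(u^2 - 2*u - 8) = (u - 4)*(u + 3)*(u + 2)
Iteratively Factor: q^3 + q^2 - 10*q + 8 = (q - 1)*(q^2 + 2*q - 8) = (q - 2)*(q - 1)*(q + 4)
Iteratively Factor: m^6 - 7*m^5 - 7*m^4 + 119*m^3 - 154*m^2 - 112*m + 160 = (m - 1)*(m^5 - 6*m^4 - 13*m^3 + 106*m^2 - 48*m - 160) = (m - 5)*(m - 1)*(m^4 - m^3 - 18*m^2 + 16*m + 32) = (m - 5)*(m - 1)*(m + 1)*(m^3 - 2*m^2 - 16*m + 32) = (m - 5)*(m - 1)*(m + 1)*(m + 4)*(m^2 - 6*m + 8) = (m - 5)*(m - 4)*(m - 1)*(m + 1)*(m + 4)*(m - 2)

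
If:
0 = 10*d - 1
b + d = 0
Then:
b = -1/10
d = 1/10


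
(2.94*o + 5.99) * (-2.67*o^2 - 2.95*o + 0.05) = -7.8498*o^3 - 24.6663*o^2 - 17.5235*o + 0.2995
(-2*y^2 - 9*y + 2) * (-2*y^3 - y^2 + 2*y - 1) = 4*y^5 + 20*y^4 + y^3 - 18*y^2 + 13*y - 2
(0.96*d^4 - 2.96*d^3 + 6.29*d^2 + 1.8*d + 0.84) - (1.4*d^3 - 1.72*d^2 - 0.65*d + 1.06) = 0.96*d^4 - 4.36*d^3 + 8.01*d^2 + 2.45*d - 0.22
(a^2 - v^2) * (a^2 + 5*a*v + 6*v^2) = a^4 + 5*a^3*v + 5*a^2*v^2 - 5*a*v^3 - 6*v^4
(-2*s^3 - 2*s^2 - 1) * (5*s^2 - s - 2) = -10*s^5 - 8*s^4 + 6*s^3 - s^2 + s + 2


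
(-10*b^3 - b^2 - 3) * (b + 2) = -10*b^4 - 21*b^3 - 2*b^2 - 3*b - 6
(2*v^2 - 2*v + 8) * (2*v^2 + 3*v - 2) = 4*v^4 + 2*v^3 + 6*v^2 + 28*v - 16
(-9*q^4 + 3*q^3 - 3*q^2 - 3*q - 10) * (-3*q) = 27*q^5 - 9*q^4 + 9*q^3 + 9*q^2 + 30*q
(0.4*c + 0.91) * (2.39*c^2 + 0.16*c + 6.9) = 0.956*c^3 + 2.2389*c^2 + 2.9056*c + 6.279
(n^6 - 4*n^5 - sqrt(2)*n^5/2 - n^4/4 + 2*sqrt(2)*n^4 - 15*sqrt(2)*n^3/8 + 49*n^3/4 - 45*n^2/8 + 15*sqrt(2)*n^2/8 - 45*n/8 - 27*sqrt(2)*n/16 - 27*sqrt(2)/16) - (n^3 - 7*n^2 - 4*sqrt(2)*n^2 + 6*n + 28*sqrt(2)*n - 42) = n^6 - 4*n^5 - sqrt(2)*n^5/2 - n^4/4 + 2*sqrt(2)*n^4 - 15*sqrt(2)*n^3/8 + 45*n^3/4 + 11*n^2/8 + 47*sqrt(2)*n^2/8 - 475*sqrt(2)*n/16 - 93*n/8 - 27*sqrt(2)/16 + 42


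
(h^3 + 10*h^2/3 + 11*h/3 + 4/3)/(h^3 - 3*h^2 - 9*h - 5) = (h + 4/3)/(h - 5)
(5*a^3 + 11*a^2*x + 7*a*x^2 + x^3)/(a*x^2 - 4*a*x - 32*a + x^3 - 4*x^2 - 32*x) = (5*a^2 + 6*a*x + x^2)/(x^2 - 4*x - 32)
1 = 1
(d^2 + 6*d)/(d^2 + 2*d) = (d + 6)/(d + 2)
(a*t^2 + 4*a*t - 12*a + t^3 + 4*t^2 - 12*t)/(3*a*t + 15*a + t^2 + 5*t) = (a*t^2 + 4*a*t - 12*a + t^3 + 4*t^2 - 12*t)/(3*a*t + 15*a + t^2 + 5*t)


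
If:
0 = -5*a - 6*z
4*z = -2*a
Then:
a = 0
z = 0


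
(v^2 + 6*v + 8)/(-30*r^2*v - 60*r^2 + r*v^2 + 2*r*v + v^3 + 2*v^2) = (-v - 4)/(30*r^2 - r*v - v^2)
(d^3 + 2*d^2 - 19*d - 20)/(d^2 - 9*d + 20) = (d^2 + 6*d + 5)/(d - 5)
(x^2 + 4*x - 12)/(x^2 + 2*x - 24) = (x - 2)/(x - 4)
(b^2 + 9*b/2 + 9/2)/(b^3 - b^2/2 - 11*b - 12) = (b + 3)/(b^2 - 2*b - 8)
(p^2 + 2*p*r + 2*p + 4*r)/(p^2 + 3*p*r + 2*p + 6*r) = (p + 2*r)/(p + 3*r)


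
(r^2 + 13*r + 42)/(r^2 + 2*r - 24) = (r + 7)/(r - 4)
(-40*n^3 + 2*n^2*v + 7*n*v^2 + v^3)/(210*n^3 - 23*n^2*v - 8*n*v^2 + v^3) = (-8*n^2 + 2*n*v + v^2)/(42*n^2 - 13*n*v + v^2)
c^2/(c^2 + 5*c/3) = 3*c/(3*c + 5)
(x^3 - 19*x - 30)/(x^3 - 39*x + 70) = (x^3 - 19*x - 30)/(x^3 - 39*x + 70)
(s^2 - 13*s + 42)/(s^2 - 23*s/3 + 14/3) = 3*(s - 6)/(3*s - 2)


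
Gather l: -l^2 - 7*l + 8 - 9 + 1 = -l^2 - 7*l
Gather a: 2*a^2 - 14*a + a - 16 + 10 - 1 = 2*a^2 - 13*a - 7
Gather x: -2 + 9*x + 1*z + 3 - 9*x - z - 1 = 0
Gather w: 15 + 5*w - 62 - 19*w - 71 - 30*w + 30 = -44*w - 88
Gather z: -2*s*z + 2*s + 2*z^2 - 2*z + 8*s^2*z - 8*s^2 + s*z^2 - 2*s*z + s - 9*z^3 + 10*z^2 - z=-8*s^2 + 3*s - 9*z^3 + z^2*(s + 12) + z*(8*s^2 - 4*s - 3)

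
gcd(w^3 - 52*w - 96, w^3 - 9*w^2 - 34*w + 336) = w^2 - 2*w - 48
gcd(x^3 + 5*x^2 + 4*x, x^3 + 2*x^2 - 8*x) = x^2 + 4*x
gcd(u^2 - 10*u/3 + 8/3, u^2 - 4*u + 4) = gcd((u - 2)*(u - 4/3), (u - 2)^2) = u - 2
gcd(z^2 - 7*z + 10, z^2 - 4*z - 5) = z - 5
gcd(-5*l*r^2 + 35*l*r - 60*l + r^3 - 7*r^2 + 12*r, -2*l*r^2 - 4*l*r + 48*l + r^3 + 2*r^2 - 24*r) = r - 4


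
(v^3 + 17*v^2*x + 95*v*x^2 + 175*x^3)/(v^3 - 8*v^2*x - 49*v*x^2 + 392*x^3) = (v^2 + 10*v*x + 25*x^2)/(v^2 - 15*v*x + 56*x^2)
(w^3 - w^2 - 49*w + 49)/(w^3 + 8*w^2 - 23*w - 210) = (w^2 - 8*w + 7)/(w^2 + w - 30)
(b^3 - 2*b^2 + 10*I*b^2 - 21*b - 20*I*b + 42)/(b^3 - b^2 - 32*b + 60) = (b^2 + 10*I*b - 21)/(b^2 + b - 30)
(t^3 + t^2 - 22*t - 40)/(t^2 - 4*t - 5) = (t^2 + 6*t + 8)/(t + 1)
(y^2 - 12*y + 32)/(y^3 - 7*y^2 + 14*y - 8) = (y - 8)/(y^2 - 3*y + 2)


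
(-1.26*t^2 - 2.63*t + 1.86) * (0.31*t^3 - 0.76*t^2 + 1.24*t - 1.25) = -0.3906*t^5 + 0.1423*t^4 + 1.013*t^3 - 3.0998*t^2 + 5.5939*t - 2.325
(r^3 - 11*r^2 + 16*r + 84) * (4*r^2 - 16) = 4*r^5 - 44*r^4 + 48*r^3 + 512*r^2 - 256*r - 1344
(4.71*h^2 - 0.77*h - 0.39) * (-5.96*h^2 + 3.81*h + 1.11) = -28.0716*h^4 + 22.5343*h^3 + 4.6188*h^2 - 2.3406*h - 0.4329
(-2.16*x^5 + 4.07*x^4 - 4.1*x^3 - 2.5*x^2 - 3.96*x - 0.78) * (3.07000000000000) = -6.6312*x^5 + 12.4949*x^4 - 12.587*x^3 - 7.675*x^2 - 12.1572*x - 2.3946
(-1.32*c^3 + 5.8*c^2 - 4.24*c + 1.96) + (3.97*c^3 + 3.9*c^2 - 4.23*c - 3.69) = 2.65*c^3 + 9.7*c^2 - 8.47*c - 1.73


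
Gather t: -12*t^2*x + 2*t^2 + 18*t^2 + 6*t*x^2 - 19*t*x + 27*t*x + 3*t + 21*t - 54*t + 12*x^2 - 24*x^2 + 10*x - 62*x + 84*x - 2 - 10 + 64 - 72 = t^2*(20 - 12*x) + t*(6*x^2 + 8*x - 30) - 12*x^2 + 32*x - 20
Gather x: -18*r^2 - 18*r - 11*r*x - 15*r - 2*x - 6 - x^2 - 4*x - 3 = -18*r^2 - 33*r - x^2 + x*(-11*r - 6) - 9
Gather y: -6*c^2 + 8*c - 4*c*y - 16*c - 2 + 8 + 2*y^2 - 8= -6*c^2 - 4*c*y - 8*c + 2*y^2 - 2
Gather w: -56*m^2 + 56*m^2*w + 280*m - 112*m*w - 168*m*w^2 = -56*m^2 - 168*m*w^2 + 280*m + w*(56*m^2 - 112*m)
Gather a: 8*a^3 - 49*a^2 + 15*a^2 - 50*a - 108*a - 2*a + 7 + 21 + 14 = 8*a^3 - 34*a^2 - 160*a + 42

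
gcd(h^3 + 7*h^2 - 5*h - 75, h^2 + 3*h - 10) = h + 5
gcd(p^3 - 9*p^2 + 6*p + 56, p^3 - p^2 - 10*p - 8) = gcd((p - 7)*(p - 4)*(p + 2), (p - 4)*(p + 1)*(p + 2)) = p^2 - 2*p - 8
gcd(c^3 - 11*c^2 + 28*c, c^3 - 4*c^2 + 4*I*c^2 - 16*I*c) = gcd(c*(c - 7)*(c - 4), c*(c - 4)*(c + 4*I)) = c^2 - 4*c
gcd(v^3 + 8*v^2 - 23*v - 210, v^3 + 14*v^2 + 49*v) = v + 7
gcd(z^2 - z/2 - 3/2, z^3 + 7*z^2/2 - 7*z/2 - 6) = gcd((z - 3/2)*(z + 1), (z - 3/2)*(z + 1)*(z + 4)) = z^2 - z/2 - 3/2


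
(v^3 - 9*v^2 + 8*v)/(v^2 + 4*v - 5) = v*(v - 8)/(v + 5)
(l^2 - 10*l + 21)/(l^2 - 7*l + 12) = (l - 7)/(l - 4)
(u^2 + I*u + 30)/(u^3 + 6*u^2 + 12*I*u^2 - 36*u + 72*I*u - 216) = (u - 5*I)/(u^2 + 6*u*(1 + I) + 36*I)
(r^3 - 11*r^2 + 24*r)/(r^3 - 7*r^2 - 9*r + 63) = r*(r - 8)/(r^2 - 4*r - 21)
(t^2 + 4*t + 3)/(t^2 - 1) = (t + 3)/(t - 1)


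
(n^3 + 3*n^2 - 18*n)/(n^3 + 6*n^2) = (n - 3)/n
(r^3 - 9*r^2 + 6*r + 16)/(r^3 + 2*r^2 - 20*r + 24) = (r^2 - 7*r - 8)/(r^2 + 4*r - 12)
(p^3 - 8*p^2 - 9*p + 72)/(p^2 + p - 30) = (p^3 - 8*p^2 - 9*p + 72)/(p^2 + p - 30)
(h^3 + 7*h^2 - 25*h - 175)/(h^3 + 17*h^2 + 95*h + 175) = (h - 5)/(h + 5)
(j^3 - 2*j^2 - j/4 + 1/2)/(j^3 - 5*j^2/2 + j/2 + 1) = (j - 1/2)/(j - 1)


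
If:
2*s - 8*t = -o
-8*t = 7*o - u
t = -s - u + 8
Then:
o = u/3 - 64/39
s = 256/39 - 5*u/6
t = 56/39 - u/6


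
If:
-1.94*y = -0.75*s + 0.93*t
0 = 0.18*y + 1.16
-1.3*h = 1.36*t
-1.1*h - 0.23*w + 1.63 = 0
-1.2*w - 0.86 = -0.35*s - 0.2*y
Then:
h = 3.10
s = -20.34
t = -2.96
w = -7.72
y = -6.44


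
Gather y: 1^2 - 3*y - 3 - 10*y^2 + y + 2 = -10*y^2 - 2*y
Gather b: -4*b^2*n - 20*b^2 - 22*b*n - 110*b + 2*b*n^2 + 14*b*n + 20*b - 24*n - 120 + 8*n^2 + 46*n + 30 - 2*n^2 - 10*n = b^2*(-4*n - 20) + b*(2*n^2 - 8*n - 90) + 6*n^2 + 12*n - 90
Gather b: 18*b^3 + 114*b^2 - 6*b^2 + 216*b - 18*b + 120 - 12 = 18*b^3 + 108*b^2 + 198*b + 108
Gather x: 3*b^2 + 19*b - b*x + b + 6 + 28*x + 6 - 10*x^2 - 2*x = 3*b^2 + 20*b - 10*x^2 + x*(26 - b) + 12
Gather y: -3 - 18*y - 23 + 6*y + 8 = -12*y - 18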